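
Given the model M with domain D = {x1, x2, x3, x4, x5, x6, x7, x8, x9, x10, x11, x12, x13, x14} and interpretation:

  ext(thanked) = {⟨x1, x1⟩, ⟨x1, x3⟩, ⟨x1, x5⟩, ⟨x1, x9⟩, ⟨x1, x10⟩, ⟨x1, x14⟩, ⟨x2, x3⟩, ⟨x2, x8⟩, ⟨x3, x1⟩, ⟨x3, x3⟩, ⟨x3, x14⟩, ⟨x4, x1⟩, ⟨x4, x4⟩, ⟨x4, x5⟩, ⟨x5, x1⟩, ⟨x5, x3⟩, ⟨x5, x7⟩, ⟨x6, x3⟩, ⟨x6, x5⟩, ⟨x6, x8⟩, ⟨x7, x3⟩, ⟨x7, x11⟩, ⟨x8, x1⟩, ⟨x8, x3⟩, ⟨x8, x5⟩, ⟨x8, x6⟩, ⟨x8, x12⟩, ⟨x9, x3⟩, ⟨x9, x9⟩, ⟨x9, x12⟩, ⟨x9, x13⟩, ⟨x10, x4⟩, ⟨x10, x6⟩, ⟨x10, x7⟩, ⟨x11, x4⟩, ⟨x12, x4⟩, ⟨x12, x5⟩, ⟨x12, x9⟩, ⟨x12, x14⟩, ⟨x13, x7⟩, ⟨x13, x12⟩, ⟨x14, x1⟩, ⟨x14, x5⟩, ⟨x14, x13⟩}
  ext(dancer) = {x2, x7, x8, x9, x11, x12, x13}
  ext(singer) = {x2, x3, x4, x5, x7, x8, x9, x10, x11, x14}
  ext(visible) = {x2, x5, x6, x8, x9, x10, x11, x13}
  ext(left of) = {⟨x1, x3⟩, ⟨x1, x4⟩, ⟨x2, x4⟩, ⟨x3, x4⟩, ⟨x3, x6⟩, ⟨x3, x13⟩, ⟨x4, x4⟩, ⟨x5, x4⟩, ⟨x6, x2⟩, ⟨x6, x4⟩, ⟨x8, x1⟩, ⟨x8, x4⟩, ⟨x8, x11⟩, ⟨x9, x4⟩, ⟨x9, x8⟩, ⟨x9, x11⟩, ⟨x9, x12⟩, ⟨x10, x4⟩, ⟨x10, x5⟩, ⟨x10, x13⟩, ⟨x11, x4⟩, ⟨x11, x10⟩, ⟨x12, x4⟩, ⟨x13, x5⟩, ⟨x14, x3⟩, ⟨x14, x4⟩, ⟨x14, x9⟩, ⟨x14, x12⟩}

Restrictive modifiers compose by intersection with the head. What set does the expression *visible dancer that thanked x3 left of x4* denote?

{x2, x8, x9}

⟦that thanked x3⟧ = {x : ⟨x, x3⟩ ∈ ⟦thanked⟧} = {x1, x2, x3, x5, x6, x7, x8, x9}
⟦left of x4⟧ = {x : ⟨x, x4⟩ ∈ ⟦left of⟧} = {x1, x2, x3, x4, x5, x6, x8, x9, x10, x11, x12, x14}
⟦dancer⟧ = {x2, x7, x8, x9, x11, x12, x13}
… ∩ ⟦that thanked x3⟧ = {x2, x7, x8, x9, x11, x12, x13} ∩ {x1, x2, x3, x5, x6, x7, x8, x9} = {x2, x7, x8, x9}
… ∩ ⟦left of x4⟧ = {x2, x7, x8, x9} ∩ {x1, x2, x3, x4, x5, x6, x8, x9, x10, x11, x12, x14} = {x2, x8, x9}
… ∩ ⟦visible⟧ = {x2, x8, x9} ∩ {x2, x5, x6, x8, x9, x10, x11, x13} = {x2, x8, x9}
So ⟦visible dancer that thanked x3 left of x4⟧ = {x2, x8, x9}.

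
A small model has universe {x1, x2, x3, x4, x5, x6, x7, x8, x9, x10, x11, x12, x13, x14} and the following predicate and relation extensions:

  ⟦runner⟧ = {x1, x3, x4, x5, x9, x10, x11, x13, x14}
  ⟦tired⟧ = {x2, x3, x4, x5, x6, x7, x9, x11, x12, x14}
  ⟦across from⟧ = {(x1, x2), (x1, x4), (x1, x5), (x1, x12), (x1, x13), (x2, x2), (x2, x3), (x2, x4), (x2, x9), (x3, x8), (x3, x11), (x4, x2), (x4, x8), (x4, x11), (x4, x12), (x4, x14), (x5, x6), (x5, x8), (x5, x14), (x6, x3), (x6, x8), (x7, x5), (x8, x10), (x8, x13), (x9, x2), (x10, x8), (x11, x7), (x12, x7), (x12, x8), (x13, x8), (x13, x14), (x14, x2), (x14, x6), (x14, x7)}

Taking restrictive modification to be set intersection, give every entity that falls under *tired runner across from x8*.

⟦across from x8⟧ = {x : ⟨x, x8⟩ ∈ ⟦across from⟧} = {x3, x4, x5, x6, x10, x12, x13}
⟦runner⟧ = {x1, x3, x4, x5, x9, x10, x11, x13, x14}
… ∩ ⟦across from x8⟧ = {x1, x3, x4, x5, x9, x10, x11, x13, x14} ∩ {x3, x4, x5, x6, x10, x12, x13} = {x3, x4, x5, x10, x13}
… ∩ ⟦tired⟧ = {x3, x4, x5, x10, x13} ∩ {x2, x3, x4, x5, x6, x7, x9, x11, x12, x14} = {x3, x4, x5}
So ⟦tired runner across from x8⟧ = {x3, x4, x5}.

{x3, x4, x5}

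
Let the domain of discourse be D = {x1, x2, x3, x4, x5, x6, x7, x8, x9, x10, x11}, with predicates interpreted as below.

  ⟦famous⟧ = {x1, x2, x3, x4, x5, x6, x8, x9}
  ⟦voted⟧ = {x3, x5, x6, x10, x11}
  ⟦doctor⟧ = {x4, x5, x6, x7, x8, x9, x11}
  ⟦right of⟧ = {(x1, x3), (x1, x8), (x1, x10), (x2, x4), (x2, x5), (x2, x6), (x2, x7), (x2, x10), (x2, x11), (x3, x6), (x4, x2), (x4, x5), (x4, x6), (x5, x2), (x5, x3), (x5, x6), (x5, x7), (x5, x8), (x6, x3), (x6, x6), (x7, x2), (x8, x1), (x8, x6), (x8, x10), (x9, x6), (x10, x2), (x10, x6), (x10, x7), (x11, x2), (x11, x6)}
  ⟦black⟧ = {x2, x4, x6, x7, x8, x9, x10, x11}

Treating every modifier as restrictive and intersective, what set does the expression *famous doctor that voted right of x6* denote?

{x5, x6}

⟦that voted⟧ = ⟦voted⟧ = {x3, x5, x6, x10, x11}
⟦right of x6⟧ = {x : ⟨x, x6⟩ ∈ ⟦right of⟧} = {x2, x3, x4, x5, x6, x8, x9, x10, x11}
⟦doctor⟧ = {x4, x5, x6, x7, x8, x9, x11}
… ∩ ⟦that voted⟧ = {x4, x5, x6, x7, x8, x9, x11} ∩ {x3, x5, x6, x10, x11} = {x5, x6, x11}
… ∩ ⟦right of x6⟧ = {x5, x6, x11} ∩ {x2, x3, x4, x5, x6, x8, x9, x10, x11} = {x5, x6, x11}
… ∩ ⟦famous⟧ = {x5, x6, x11} ∩ {x1, x2, x3, x4, x5, x6, x8, x9} = {x5, x6}
So ⟦famous doctor that voted right of x6⟧ = {x5, x6}.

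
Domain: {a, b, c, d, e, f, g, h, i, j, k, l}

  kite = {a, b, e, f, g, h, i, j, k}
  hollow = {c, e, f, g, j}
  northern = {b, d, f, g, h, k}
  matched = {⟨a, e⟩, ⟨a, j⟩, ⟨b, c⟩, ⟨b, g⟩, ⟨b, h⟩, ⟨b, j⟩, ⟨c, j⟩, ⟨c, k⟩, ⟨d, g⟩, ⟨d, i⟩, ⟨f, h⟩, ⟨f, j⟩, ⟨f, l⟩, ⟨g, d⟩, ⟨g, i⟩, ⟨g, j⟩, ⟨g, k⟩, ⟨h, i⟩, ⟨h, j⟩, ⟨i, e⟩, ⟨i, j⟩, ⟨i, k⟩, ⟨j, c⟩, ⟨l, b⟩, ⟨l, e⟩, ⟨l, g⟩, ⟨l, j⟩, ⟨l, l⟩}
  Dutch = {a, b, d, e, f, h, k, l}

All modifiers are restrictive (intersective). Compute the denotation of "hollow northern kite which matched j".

⟦which matched j⟧ = {x : ⟨x, j⟩ ∈ ⟦matched⟧} = {a, b, c, f, g, h, i, l}
⟦kite⟧ = {a, b, e, f, g, h, i, j, k}
… ∩ ⟦which matched j⟧ = {a, b, e, f, g, h, i, j, k} ∩ {a, b, c, f, g, h, i, l} = {a, b, f, g, h, i}
… ∩ ⟦hollow⟧ = {a, b, f, g, h, i} ∩ {c, e, f, g, j} = {f, g}
… ∩ ⟦northern⟧ = {f, g} ∩ {b, d, f, g, h, k} = {f, g}
So ⟦hollow northern kite which matched j⟧ = {f, g}.

{f, g}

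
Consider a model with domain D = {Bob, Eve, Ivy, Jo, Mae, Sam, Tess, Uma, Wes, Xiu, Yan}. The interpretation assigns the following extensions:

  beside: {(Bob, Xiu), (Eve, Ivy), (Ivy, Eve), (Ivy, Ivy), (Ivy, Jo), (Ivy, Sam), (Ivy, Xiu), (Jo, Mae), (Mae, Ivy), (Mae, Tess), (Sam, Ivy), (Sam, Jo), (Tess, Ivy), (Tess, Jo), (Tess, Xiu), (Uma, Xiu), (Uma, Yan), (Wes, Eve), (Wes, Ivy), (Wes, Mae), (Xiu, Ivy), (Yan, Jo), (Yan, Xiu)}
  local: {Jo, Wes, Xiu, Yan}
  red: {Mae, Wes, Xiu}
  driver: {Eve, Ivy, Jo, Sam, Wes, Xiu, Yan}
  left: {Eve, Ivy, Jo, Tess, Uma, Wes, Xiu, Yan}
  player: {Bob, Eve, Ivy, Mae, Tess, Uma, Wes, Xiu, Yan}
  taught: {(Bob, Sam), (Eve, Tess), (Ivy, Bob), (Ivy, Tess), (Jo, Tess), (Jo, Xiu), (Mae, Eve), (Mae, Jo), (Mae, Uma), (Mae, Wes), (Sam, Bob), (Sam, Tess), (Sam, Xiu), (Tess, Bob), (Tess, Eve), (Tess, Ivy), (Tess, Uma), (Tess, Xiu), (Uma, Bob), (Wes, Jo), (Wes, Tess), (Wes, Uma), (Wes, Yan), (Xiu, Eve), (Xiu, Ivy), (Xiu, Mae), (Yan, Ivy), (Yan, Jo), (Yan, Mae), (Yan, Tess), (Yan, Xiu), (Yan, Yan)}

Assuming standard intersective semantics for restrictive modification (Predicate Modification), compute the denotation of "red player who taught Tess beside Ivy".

⟦who taught Tess⟧ = {x : ⟨x, Tess⟩ ∈ ⟦taught⟧} = {Eve, Ivy, Jo, Sam, Wes, Yan}
⟦beside Ivy⟧ = {x : ⟨x, Ivy⟩ ∈ ⟦beside⟧} = {Eve, Ivy, Mae, Sam, Tess, Wes, Xiu}
⟦player⟧ = {Bob, Eve, Ivy, Mae, Tess, Uma, Wes, Xiu, Yan}
… ∩ ⟦who taught Tess⟧ = {Bob, Eve, Ivy, Mae, Tess, Uma, Wes, Xiu, Yan} ∩ {Eve, Ivy, Jo, Sam, Wes, Yan} = {Eve, Ivy, Wes, Yan}
… ∩ ⟦beside Ivy⟧ = {Eve, Ivy, Wes, Yan} ∩ {Eve, Ivy, Mae, Sam, Tess, Wes, Xiu} = {Eve, Ivy, Wes}
… ∩ ⟦red⟧ = {Eve, Ivy, Wes} ∩ {Mae, Wes, Xiu} = {Wes}
So ⟦red player who taught Tess beside Ivy⟧ = {Wes}.

{Wes}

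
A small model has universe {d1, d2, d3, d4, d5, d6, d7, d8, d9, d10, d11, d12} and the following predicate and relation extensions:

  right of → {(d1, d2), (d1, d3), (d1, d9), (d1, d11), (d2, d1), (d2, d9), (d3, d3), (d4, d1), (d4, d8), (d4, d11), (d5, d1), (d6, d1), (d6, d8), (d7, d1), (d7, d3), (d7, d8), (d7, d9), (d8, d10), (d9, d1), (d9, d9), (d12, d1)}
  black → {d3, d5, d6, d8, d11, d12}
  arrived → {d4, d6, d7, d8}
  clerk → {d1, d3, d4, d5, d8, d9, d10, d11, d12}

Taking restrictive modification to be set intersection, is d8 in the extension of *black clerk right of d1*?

⟦right of d1⟧ = {x : ⟨x, d1⟩ ∈ ⟦right of⟧} = {d2, d4, d5, d6, d7, d9, d12}
⟦clerk⟧ = {d1, d3, d4, d5, d8, d9, d10, d11, d12}
… ∩ ⟦right of d1⟧ = {d1, d3, d4, d5, d8, d9, d10, d11, d12} ∩ {d2, d4, d5, d6, d7, d9, d12} = {d4, d5, d9, d12}
… ∩ ⟦black⟧ = {d4, d5, d9, d12} ∩ {d3, d5, d6, d8, d11, d12} = {d5, d12}
⟦black clerk right of d1⟧ = {d5, d12}; d8 ∉ this set.

no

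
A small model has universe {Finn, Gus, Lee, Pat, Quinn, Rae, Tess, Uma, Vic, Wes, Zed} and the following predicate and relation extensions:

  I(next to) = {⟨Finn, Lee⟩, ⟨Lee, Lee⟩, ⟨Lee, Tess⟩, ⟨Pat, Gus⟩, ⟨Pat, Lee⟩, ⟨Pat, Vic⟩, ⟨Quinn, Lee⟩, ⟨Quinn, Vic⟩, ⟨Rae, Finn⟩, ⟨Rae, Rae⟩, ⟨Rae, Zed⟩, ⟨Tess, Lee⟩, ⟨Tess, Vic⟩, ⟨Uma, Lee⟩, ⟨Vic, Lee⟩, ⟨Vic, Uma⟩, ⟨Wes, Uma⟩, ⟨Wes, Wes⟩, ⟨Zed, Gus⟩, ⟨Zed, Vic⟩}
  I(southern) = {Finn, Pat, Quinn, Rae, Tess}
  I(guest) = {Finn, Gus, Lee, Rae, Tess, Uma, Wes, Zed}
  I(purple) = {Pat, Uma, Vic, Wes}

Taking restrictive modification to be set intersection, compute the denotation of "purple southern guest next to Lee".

∅

⟦next to Lee⟧ = {x : ⟨x, Lee⟩ ∈ ⟦next to⟧} = {Finn, Lee, Pat, Quinn, Tess, Uma, Vic}
⟦guest⟧ = {Finn, Gus, Lee, Rae, Tess, Uma, Wes, Zed}
… ∩ ⟦next to Lee⟧ = {Finn, Gus, Lee, Rae, Tess, Uma, Wes, Zed} ∩ {Finn, Lee, Pat, Quinn, Tess, Uma, Vic} = {Finn, Lee, Tess, Uma}
… ∩ ⟦purple⟧ = {Finn, Lee, Tess, Uma} ∩ {Pat, Uma, Vic, Wes} = {Uma}
… ∩ ⟦southern⟧ = {Uma} ∩ {Finn, Pat, Quinn, Rae, Tess} = ∅
So ⟦purple southern guest next to Lee⟧ = ∅.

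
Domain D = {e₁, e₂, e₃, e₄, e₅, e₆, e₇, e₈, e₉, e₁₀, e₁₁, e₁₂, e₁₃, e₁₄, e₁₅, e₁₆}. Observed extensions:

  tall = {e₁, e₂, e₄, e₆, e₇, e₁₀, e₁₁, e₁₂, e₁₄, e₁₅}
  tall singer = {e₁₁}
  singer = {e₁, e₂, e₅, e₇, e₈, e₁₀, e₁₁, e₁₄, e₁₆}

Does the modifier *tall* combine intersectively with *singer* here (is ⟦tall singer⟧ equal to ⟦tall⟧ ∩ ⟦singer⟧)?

⟦tall⟧ ∩ ⟦singer⟧ = {e₁, e₂, e₄, e₆, e₇, e₁₀, e₁₁, e₁₂, e₁₄, e₁₅} ∩ {e₁, e₂, e₅, e₇, e₈, e₁₀, e₁₁, e₁₄, e₁₆} = {e₁, e₂, e₇, e₁₀, e₁₁, e₁₄}
Observed ⟦tall singer⟧ = {e₁₁}.
These differ, so the modifier is not intersective in this model.

no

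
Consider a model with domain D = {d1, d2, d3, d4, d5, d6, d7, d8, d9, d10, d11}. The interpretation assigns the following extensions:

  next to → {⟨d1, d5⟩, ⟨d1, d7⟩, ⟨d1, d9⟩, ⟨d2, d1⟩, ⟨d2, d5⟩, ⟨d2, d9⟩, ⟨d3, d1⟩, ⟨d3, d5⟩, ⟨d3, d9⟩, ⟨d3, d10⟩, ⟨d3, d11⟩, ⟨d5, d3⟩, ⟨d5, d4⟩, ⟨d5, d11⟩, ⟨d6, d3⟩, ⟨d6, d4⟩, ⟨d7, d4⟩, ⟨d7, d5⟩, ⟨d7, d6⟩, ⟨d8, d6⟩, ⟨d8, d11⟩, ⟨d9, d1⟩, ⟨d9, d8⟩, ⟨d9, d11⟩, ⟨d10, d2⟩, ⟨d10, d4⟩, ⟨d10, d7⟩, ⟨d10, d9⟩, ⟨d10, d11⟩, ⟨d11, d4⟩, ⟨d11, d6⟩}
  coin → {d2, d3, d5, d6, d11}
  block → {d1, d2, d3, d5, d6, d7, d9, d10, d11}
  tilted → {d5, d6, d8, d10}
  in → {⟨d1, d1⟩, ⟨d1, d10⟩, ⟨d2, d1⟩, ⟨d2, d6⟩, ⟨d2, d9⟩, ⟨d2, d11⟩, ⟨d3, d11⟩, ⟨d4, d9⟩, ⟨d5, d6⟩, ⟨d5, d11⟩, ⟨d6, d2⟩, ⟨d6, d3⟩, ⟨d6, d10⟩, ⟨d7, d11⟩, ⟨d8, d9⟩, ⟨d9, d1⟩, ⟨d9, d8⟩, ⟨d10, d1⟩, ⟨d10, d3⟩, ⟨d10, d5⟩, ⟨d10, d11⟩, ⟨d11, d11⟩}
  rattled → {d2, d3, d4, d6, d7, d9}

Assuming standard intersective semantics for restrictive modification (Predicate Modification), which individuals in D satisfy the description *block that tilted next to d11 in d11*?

⟦that tilted⟧ = ⟦tilted⟧ = {d5, d6, d8, d10}
⟦next to d11⟧ = {x : ⟨x, d11⟩ ∈ ⟦next to⟧} = {d3, d5, d8, d9, d10}
⟦in d11⟧ = {x : ⟨x, d11⟩ ∈ ⟦in⟧} = {d2, d3, d5, d7, d10, d11}
⟦block⟧ = {d1, d2, d3, d5, d6, d7, d9, d10, d11}
… ∩ ⟦that tilted⟧ = {d1, d2, d3, d5, d6, d7, d9, d10, d11} ∩ {d5, d6, d8, d10} = {d5, d6, d10}
… ∩ ⟦next to d11⟧ = {d5, d6, d10} ∩ {d3, d5, d8, d9, d10} = {d5, d10}
… ∩ ⟦in d11⟧ = {d5, d10} ∩ {d2, d3, d5, d7, d10, d11} = {d5, d10}
So ⟦block that tilted next to d11 in d11⟧ = {d5, d10}.

{d5, d10}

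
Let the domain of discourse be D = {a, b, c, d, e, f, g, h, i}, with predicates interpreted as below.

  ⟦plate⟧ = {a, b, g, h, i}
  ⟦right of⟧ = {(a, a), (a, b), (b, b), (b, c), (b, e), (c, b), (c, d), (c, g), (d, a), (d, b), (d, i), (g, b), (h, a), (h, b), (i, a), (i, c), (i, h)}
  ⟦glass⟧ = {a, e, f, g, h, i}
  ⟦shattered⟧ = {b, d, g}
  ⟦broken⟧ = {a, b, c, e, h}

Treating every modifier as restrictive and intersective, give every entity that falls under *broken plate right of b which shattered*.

⟦right of b⟧ = {x : ⟨x, b⟩ ∈ ⟦right of⟧} = {a, b, c, d, g, h}
⟦which shattered⟧ = ⟦shattered⟧ = {b, d, g}
⟦plate⟧ = {a, b, g, h, i}
… ∩ ⟦right of b⟧ = {a, b, g, h, i} ∩ {a, b, c, d, g, h} = {a, b, g, h}
… ∩ ⟦which shattered⟧ = {a, b, g, h} ∩ {b, d, g} = {b, g}
… ∩ ⟦broken⟧ = {b, g} ∩ {a, b, c, e, h} = {b}
So ⟦broken plate right of b which shattered⟧ = {b}.

{b}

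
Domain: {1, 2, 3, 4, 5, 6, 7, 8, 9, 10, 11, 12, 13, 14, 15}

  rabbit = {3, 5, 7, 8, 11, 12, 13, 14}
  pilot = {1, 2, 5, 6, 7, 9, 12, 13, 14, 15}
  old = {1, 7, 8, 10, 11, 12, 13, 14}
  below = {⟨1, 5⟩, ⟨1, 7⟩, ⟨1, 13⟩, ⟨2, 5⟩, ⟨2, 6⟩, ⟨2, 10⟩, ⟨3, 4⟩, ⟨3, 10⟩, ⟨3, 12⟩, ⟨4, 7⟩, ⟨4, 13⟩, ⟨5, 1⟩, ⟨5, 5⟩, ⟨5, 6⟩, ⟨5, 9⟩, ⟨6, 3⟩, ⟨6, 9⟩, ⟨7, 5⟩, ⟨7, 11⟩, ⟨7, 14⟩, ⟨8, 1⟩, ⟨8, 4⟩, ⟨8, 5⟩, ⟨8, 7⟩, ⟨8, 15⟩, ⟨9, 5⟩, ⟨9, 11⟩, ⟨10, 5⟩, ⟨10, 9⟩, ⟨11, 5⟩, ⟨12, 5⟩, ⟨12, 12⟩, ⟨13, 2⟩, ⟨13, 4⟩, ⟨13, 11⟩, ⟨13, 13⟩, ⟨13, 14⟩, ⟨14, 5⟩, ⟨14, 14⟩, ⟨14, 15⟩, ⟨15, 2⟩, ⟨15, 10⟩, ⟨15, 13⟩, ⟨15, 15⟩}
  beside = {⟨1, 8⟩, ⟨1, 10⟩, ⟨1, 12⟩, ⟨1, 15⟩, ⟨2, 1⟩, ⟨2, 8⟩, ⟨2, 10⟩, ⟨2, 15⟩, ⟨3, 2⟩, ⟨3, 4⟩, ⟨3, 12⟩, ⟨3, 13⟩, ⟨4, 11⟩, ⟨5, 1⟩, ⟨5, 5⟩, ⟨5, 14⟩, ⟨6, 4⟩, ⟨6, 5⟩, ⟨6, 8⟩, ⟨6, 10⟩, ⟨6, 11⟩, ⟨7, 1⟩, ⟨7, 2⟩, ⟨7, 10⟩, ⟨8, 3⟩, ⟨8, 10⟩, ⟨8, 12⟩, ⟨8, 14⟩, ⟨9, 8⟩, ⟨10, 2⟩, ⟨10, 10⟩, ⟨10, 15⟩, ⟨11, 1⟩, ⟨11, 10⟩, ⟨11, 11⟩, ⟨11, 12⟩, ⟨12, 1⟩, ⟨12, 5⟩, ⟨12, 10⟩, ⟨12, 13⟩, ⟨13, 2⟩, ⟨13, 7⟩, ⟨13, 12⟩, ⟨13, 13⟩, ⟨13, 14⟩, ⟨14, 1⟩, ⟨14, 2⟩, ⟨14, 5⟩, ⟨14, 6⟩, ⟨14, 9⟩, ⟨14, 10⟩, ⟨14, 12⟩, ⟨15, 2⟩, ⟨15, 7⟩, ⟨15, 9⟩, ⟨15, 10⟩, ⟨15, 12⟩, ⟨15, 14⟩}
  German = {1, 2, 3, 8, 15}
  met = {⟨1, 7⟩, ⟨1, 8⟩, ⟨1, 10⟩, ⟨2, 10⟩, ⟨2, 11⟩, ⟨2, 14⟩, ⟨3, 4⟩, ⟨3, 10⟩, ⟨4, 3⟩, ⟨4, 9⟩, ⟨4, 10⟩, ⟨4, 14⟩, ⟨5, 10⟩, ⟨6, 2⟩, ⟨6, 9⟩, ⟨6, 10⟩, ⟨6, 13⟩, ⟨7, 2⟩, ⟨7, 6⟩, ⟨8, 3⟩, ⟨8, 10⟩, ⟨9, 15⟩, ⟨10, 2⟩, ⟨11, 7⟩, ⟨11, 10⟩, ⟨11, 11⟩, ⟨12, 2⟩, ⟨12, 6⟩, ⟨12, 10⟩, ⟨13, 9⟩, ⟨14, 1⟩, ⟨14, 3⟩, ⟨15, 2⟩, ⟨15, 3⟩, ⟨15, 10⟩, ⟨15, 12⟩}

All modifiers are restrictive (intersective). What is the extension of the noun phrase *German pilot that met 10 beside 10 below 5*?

⟦that met 10⟧ = {x : ⟨x, 10⟩ ∈ ⟦met⟧} = {1, 2, 3, 4, 5, 6, 8, 11, 12, 15}
⟦beside 10⟧ = {x : ⟨x, 10⟩ ∈ ⟦beside⟧} = {1, 2, 6, 7, 8, 10, 11, 12, 14, 15}
⟦below 5⟧ = {x : ⟨x, 5⟩ ∈ ⟦below⟧} = {1, 2, 5, 7, 8, 9, 10, 11, 12, 14}
⟦pilot⟧ = {1, 2, 5, 6, 7, 9, 12, 13, 14, 15}
… ∩ ⟦that met 10⟧ = {1, 2, 5, 6, 7, 9, 12, 13, 14, 15} ∩ {1, 2, 3, 4, 5, 6, 8, 11, 12, 15} = {1, 2, 5, 6, 12, 15}
… ∩ ⟦beside 10⟧ = {1, 2, 5, 6, 12, 15} ∩ {1, 2, 6, 7, 8, 10, 11, 12, 14, 15} = {1, 2, 6, 12, 15}
… ∩ ⟦below 5⟧ = {1, 2, 6, 12, 15} ∩ {1, 2, 5, 7, 8, 9, 10, 11, 12, 14} = {1, 2, 12}
… ∩ ⟦German⟧ = {1, 2, 12} ∩ {1, 2, 3, 8, 15} = {1, 2}
So ⟦German pilot that met 10 beside 10 below 5⟧ = {1, 2}.

{1, 2}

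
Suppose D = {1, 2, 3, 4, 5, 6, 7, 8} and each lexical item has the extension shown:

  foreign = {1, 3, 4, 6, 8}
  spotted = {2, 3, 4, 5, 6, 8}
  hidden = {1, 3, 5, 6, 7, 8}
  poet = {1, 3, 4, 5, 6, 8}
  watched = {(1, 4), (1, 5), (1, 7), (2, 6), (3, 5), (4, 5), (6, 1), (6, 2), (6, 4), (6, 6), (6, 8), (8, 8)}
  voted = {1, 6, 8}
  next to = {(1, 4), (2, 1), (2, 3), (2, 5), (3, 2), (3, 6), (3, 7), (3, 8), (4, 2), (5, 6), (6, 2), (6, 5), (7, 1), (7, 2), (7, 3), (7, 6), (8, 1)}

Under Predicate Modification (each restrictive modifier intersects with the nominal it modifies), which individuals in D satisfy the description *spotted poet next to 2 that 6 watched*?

⟦next to 2⟧ = {x : ⟨x, 2⟩ ∈ ⟦next to⟧} = {3, 4, 6, 7}
⟦that 6 watched⟧ = {x : ⟨6, x⟩ ∈ ⟦watched⟧} = {1, 2, 4, 6, 8}
⟦poet⟧ = {1, 3, 4, 5, 6, 8}
… ∩ ⟦next to 2⟧ = {1, 3, 4, 5, 6, 8} ∩ {3, 4, 6, 7} = {3, 4, 6}
… ∩ ⟦that 6 watched⟧ = {3, 4, 6} ∩ {1, 2, 4, 6, 8} = {4, 6}
… ∩ ⟦spotted⟧ = {4, 6} ∩ {2, 3, 4, 5, 6, 8} = {4, 6}
So ⟦spotted poet next to 2 that 6 watched⟧ = {4, 6}.

{4, 6}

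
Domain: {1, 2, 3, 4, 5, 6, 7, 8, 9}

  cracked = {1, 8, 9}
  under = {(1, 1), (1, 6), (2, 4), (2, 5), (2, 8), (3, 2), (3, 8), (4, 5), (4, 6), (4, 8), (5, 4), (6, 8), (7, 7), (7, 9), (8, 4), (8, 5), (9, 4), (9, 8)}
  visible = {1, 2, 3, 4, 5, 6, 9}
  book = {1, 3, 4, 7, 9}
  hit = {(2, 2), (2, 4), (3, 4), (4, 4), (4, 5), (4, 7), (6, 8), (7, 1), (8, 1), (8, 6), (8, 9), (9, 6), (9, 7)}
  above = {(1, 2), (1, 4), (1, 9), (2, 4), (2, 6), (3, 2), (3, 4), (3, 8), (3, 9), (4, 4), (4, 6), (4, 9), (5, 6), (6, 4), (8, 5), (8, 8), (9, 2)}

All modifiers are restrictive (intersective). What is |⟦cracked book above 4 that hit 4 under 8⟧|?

0

⟦above 4⟧ = {x : ⟨x, 4⟩ ∈ ⟦above⟧} = {1, 2, 3, 4, 6}
⟦that hit 4⟧ = {x : ⟨x, 4⟩ ∈ ⟦hit⟧} = {2, 3, 4}
⟦under 8⟧ = {x : ⟨x, 8⟩ ∈ ⟦under⟧} = {2, 3, 4, 6, 9}
⟦book⟧ = {1, 3, 4, 7, 9}
… ∩ ⟦above 4⟧ = {1, 3, 4, 7, 9} ∩ {1, 2, 3, 4, 6} = {1, 3, 4}
… ∩ ⟦that hit 4⟧ = {1, 3, 4} ∩ {2, 3, 4} = {3, 4}
… ∩ ⟦under 8⟧ = {3, 4} ∩ {2, 3, 4, 6, 9} = {3, 4}
… ∩ ⟦cracked⟧ = {3, 4} ∩ {1, 8, 9} = ∅
⟦cracked book above 4 that hit 4 under 8⟧ = ∅, so the cardinality is 0.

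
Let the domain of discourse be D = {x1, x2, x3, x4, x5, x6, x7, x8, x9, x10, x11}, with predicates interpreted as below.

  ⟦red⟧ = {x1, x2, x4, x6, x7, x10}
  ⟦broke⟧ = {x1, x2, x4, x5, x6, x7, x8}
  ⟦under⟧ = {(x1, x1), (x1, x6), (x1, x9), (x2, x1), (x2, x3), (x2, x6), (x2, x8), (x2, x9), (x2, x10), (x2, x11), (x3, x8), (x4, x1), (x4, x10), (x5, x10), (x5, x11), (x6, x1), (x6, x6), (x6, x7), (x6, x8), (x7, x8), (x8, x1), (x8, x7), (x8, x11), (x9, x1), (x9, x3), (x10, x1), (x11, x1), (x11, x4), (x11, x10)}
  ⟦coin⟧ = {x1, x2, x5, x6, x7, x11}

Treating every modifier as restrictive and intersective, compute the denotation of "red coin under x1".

{x1, x2, x6}

⟦under x1⟧ = {x : ⟨x, x1⟩ ∈ ⟦under⟧} = {x1, x2, x4, x6, x8, x9, x10, x11}
⟦coin⟧ = {x1, x2, x5, x6, x7, x11}
… ∩ ⟦under x1⟧ = {x1, x2, x5, x6, x7, x11} ∩ {x1, x2, x4, x6, x8, x9, x10, x11} = {x1, x2, x6, x11}
… ∩ ⟦red⟧ = {x1, x2, x6, x11} ∩ {x1, x2, x4, x6, x7, x10} = {x1, x2, x6}
So ⟦red coin under x1⟧ = {x1, x2, x6}.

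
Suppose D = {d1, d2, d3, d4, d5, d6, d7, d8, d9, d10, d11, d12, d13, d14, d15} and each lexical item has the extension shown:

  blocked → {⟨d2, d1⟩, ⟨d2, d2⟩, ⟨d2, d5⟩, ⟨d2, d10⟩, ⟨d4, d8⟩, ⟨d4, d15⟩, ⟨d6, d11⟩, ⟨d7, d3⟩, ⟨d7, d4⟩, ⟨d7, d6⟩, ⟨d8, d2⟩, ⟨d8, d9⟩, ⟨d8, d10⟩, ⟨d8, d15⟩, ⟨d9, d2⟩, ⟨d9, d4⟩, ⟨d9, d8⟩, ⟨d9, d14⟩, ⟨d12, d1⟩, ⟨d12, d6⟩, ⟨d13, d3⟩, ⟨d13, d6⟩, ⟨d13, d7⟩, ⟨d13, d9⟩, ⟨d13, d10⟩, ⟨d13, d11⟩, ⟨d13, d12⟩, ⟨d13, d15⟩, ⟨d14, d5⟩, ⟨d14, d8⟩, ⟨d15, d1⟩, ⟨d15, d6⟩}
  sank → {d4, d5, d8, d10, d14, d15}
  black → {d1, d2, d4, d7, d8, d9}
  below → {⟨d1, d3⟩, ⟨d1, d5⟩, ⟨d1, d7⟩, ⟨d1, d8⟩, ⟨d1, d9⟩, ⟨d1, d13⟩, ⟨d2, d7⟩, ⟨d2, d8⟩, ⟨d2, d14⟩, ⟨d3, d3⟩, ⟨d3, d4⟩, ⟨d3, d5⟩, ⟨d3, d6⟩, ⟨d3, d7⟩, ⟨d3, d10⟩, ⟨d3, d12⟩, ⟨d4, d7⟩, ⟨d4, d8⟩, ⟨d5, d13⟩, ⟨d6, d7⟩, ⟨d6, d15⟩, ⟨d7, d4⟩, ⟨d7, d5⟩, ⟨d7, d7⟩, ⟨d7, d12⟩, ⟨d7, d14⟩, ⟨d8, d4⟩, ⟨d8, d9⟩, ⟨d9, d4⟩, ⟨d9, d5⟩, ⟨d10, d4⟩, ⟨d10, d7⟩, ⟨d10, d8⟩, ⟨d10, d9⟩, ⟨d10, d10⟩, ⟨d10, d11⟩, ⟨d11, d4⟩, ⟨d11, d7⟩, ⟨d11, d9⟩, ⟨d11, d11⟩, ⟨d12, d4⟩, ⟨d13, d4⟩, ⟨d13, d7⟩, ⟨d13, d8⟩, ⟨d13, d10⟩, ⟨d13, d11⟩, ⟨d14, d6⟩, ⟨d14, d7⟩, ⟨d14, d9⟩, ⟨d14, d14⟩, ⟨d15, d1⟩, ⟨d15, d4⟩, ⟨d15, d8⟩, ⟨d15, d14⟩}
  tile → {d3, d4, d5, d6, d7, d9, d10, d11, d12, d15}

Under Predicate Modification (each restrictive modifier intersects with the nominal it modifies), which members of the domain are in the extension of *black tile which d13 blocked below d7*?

⟦which d13 blocked⟧ = {x : ⟨d13, x⟩ ∈ ⟦blocked⟧} = {d3, d6, d7, d9, d10, d11, d12, d15}
⟦below d7⟧ = {x : ⟨x, d7⟩ ∈ ⟦below⟧} = {d1, d2, d3, d4, d6, d7, d10, d11, d13, d14}
⟦tile⟧ = {d3, d4, d5, d6, d7, d9, d10, d11, d12, d15}
… ∩ ⟦which d13 blocked⟧ = {d3, d4, d5, d6, d7, d9, d10, d11, d12, d15} ∩ {d3, d6, d7, d9, d10, d11, d12, d15} = {d3, d6, d7, d9, d10, d11, d12, d15}
… ∩ ⟦below d7⟧ = {d3, d6, d7, d9, d10, d11, d12, d15} ∩ {d1, d2, d3, d4, d6, d7, d10, d11, d13, d14} = {d3, d6, d7, d10, d11}
… ∩ ⟦black⟧ = {d3, d6, d7, d10, d11} ∩ {d1, d2, d4, d7, d8, d9} = {d7}
So ⟦black tile which d13 blocked below d7⟧ = {d7}.

{d7}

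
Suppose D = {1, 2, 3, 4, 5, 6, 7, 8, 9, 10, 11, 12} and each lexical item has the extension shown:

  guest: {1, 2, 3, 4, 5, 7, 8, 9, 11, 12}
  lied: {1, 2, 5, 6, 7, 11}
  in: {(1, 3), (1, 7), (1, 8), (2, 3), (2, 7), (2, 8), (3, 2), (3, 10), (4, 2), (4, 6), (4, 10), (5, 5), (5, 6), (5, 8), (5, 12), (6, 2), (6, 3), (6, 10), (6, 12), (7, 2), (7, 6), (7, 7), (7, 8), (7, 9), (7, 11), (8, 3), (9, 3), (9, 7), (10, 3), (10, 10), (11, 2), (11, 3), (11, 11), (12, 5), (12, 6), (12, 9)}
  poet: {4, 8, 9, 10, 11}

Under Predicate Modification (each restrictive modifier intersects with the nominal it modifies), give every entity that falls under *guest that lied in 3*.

⟦that lied⟧ = ⟦lied⟧ = {1, 2, 5, 6, 7, 11}
⟦in 3⟧ = {x : ⟨x, 3⟩ ∈ ⟦in⟧} = {1, 2, 6, 8, 9, 10, 11}
⟦guest⟧ = {1, 2, 3, 4, 5, 7, 8, 9, 11, 12}
… ∩ ⟦that lied⟧ = {1, 2, 3, 4, 5, 7, 8, 9, 11, 12} ∩ {1, 2, 5, 6, 7, 11} = {1, 2, 5, 7, 11}
… ∩ ⟦in 3⟧ = {1, 2, 5, 7, 11} ∩ {1, 2, 6, 8, 9, 10, 11} = {1, 2, 11}
So ⟦guest that lied in 3⟧ = {1, 2, 11}.

{1, 2, 11}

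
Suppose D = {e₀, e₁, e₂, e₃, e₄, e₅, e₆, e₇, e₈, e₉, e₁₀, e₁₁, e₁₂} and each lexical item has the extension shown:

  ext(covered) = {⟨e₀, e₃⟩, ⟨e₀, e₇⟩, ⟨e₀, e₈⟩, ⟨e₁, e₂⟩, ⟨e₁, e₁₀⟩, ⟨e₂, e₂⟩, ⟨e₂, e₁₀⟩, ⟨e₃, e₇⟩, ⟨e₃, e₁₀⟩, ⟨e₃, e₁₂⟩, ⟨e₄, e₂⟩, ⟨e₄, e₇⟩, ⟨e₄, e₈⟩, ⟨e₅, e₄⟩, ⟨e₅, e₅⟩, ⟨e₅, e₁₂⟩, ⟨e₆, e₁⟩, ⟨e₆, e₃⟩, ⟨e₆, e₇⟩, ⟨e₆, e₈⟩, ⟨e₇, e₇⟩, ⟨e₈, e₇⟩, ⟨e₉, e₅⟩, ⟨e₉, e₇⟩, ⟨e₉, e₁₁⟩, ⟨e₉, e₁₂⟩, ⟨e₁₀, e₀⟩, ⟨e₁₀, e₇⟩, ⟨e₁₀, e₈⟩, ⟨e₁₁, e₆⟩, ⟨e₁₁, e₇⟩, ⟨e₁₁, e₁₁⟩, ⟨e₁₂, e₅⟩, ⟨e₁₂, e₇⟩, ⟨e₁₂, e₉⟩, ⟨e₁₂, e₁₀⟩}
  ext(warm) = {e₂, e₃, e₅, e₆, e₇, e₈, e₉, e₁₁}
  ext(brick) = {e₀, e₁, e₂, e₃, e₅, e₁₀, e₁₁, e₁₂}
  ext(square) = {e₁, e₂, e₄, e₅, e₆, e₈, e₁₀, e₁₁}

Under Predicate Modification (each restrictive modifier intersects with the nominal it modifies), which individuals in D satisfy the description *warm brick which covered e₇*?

⟦which covered e₇⟧ = {x : ⟨x, e₇⟩ ∈ ⟦covered⟧} = {e₀, e₃, e₄, e₆, e₇, e₈, e₉, e₁₀, e₁₁, e₁₂}
⟦brick⟧ = {e₀, e₁, e₂, e₃, e₅, e₁₀, e₁₁, e₁₂}
… ∩ ⟦which covered e₇⟧ = {e₀, e₁, e₂, e₃, e₅, e₁₀, e₁₁, e₁₂} ∩ {e₀, e₃, e₄, e₆, e₇, e₈, e₉, e₁₀, e₁₁, e₁₂} = {e₀, e₃, e₁₀, e₁₁, e₁₂}
… ∩ ⟦warm⟧ = {e₀, e₃, e₁₀, e₁₁, e₁₂} ∩ {e₂, e₃, e₅, e₆, e₇, e₈, e₉, e₁₁} = {e₃, e₁₁}
So ⟦warm brick which covered e₇⟧ = {e₃, e₁₁}.

{e₃, e₁₁}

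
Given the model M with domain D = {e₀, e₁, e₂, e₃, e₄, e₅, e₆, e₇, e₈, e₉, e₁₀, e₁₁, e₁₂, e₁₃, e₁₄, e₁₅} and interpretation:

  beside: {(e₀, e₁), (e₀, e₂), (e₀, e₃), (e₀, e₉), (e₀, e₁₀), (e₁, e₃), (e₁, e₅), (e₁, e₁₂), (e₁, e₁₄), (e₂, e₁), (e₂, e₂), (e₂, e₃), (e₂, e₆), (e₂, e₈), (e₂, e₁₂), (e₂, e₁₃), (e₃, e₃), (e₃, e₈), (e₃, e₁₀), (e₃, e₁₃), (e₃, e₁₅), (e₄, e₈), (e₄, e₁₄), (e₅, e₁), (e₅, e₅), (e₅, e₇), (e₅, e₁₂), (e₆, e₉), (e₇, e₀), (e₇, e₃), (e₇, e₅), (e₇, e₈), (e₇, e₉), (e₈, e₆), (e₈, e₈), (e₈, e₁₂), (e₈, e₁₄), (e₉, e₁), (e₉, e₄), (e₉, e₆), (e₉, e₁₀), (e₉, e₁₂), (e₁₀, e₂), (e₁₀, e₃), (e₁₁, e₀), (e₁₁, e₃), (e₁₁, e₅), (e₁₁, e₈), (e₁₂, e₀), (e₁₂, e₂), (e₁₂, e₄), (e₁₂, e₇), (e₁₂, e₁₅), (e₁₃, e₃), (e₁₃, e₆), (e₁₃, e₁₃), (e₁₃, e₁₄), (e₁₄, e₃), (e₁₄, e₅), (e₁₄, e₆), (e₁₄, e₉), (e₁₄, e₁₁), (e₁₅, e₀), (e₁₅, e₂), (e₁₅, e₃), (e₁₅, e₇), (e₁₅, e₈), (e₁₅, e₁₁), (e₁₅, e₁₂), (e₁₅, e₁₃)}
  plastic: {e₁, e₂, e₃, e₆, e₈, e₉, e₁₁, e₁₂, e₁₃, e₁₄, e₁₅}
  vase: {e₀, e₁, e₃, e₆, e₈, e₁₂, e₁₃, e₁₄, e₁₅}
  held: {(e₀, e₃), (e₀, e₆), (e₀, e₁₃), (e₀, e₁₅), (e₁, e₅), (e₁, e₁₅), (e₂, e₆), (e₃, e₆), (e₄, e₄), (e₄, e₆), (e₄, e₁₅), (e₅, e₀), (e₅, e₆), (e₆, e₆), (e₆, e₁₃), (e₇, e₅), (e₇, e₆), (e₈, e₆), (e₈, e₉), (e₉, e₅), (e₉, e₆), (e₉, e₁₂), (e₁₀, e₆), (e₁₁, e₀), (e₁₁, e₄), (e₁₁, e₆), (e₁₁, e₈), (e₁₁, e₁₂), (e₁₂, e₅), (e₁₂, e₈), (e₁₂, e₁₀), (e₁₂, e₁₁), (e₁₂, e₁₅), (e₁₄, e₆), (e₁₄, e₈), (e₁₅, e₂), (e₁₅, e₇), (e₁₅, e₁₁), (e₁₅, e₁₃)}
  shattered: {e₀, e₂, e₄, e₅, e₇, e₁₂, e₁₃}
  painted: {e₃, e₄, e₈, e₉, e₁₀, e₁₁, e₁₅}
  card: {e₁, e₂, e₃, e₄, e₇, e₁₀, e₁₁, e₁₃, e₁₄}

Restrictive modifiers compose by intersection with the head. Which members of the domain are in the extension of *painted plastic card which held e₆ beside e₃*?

{e₃, e₁₁}

⟦which held e₆⟧ = {x : ⟨x, e₆⟩ ∈ ⟦held⟧} = {e₀, e₂, e₃, e₄, e₅, e₆, e₇, e₈, e₉, e₁₀, e₁₁, e₁₄}
⟦beside e₃⟧ = {x : ⟨x, e₃⟩ ∈ ⟦beside⟧} = {e₀, e₁, e₂, e₃, e₇, e₁₀, e₁₁, e₁₃, e₁₄, e₁₅}
⟦card⟧ = {e₁, e₂, e₃, e₄, e₇, e₁₀, e₁₁, e₁₃, e₁₄}
… ∩ ⟦which held e₆⟧ = {e₁, e₂, e₃, e₄, e₇, e₁₀, e₁₁, e₁₃, e₁₄} ∩ {e₀, e₂, e₃, e₄, e₅, e₆, e₇, e₈, e₉, e₁₀, e₁₁, e₁₄} = {e₂, e₃, e₄, e₇, e₁₀, e₁₁, e₁₄}
… ∩ ⟦beside e₃⟧ = {e₂, e₃, e₄, e₇, e₁₀, e₁₁, e₁₄} ∩ {e₀, e₁, e₂, e₃, e₇, e₁₀, e₁₁, e₁₃, e₁₄, e₁₅} = {e₂, e₃, e₇, e₁₀, e₁₁, e₁₄}
… ∩ ⟦painted⟧ = {e₂, e₃, e₇, e₁₀, e₁₁, e₁₄} ∩ {e₃, e₄, e₈, e₉, e₁₀, e₁₁, e₁₅} = {e₃, e₁₀, e₁₁}
… ∩ ⟦plastic⟧ = {e₃, e₁₀, e₁₁} ∩ {e₁, e₂, e₃, e₆, e₈, e₉, e₁₁, e₁₂, e₁₃, e₁₄, e₁₅} = {e₃, e₁₁}
So ⟦painted plastic card which held e₆ beside e₃⟧ = {e₃, e₁₁}.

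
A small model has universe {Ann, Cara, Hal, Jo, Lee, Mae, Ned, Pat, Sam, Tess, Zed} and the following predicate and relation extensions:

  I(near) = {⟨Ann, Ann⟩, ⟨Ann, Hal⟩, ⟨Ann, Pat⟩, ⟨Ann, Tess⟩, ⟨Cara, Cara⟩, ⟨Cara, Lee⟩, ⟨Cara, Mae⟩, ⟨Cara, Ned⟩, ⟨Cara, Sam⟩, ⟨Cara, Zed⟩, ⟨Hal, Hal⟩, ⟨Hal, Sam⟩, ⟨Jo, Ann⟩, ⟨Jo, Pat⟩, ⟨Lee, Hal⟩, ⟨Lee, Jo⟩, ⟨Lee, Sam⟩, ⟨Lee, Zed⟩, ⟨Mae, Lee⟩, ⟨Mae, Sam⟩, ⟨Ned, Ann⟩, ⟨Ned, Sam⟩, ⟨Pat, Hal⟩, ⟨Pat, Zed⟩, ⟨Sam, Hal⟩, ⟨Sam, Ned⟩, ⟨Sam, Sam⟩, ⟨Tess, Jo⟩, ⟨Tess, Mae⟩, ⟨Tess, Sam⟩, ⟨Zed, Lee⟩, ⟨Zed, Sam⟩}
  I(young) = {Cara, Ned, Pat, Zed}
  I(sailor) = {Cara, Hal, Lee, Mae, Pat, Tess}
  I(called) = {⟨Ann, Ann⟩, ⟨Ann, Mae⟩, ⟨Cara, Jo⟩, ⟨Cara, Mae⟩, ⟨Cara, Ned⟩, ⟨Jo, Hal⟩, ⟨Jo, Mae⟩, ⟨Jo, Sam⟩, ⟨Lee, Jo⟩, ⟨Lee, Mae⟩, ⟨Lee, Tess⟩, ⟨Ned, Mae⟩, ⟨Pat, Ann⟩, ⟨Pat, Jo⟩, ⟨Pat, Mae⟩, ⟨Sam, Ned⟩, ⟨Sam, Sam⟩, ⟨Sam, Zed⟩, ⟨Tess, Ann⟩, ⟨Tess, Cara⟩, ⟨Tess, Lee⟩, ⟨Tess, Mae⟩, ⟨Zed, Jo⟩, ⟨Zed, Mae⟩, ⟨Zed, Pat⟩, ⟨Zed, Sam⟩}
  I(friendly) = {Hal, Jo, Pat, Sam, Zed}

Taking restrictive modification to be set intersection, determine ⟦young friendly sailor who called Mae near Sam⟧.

⟦who called Mae⟧ = {x : ⟨x, Mae⟩ ∈ ⟦called⟧} = {Ann, Cara, Jo, Lee, Ned, Pat, Tess, Zed}
⟦near Sam⟧ = {x : ⟨x, Sam⟩ ∈ ⟦near⟧} = {Cara, Hal, Lee, Mae, Ned, Sam, Tess, Zed}
⟦sailor⟧ = {Cara, Hal, Lee, Mae, Pat, Tess}
… ∩ ⟦who called Mae⟧ = {Cara, Hal, Lee, Mae, Pat, Tess} ∩ {Ann, Cara, Jo, Lee, Ned, Pat, Tess, Zed} = {Cara, Lee, Pat, Tess}
… ∩ ⟦near Sam⟧ = {Cara, Lee, Pat, Tess} ∩ {Cara, Hal, Lee, Mae, Ned, Sam, Tess, Zed} = {Cara, Lee, Tess}
… ∩ ⟦young⟧ = {Cara, Lee, Tess} ∩ {Cara, Ned, Pat, Zed} = {Cara}
… ∩ ⟦friendly⟧ = {Cara} ∩ {Hal, Jo, Pat, Sam, Zed} = ∅
So ⟦young friendly sailor who called Mae near Sam⟧ = { }.

{ }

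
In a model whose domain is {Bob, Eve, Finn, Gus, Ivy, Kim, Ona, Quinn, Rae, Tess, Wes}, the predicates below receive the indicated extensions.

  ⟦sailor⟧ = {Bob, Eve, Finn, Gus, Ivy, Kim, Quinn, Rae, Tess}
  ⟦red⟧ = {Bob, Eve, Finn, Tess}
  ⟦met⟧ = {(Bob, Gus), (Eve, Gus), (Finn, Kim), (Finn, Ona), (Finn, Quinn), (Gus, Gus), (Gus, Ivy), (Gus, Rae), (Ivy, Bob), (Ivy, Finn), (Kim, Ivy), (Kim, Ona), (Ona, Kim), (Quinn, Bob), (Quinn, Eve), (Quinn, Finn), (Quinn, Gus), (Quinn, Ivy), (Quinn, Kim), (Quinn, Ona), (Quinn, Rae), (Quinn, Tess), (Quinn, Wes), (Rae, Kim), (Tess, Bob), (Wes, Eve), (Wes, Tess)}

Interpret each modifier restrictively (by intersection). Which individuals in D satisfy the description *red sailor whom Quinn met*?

⟦whom Quinn met⟧ = {x : ⟨Quinn, x⟩ ∈ ⟦met⟧} = {Bob, Eve, Finn, Gus, Ivy, Kim, Ona, Rae, Tess, Wes}
⟦sailor⟧ = {Bob, Eve, Finn, Gus, Ivy, Kim, Quinn, Rae, Tess}
… ∩ ⟦whom Quinn met⟧ = {Bob, Eve, Finn, Gus, Ivy, Kim, Quinn, Rae, Tess} ∩ {Bob, Eve, Finn, Gus, Ivy, Kim, Ona, Rae, Tess, Wes} = {Bob, Eve, Finn, Gus, Ivy, Kim, Rae, Tess}
… ∩ ⟦red⟧ = {Bob, Eve, Finn, Gus, Ivy, Kim, Rae, Tess} ∩ {Bob, Eve, Finn, Tess} = {Bob, Eve, Finn, Tess}
So ⟦red sailor whom Quinn met⟧ = {Bob, Eve, Finn, Tess}.

{Bob, Eve, Finn, Tess}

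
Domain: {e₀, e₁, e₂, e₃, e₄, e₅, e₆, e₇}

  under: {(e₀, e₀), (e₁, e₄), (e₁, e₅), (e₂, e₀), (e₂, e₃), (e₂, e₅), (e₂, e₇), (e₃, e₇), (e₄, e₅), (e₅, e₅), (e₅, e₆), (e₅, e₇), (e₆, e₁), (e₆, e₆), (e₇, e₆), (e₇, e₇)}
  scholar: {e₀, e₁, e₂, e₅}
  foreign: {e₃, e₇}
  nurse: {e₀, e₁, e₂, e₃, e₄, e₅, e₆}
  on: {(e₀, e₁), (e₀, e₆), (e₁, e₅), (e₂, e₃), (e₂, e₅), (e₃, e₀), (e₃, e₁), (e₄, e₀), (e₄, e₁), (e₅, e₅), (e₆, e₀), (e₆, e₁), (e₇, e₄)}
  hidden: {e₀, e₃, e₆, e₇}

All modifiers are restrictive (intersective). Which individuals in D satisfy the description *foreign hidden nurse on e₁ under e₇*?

⟦on e₁⟧ = {x : ⟨x, e₁⟩ ∈ ⟦on⟧} = {e₀, e₃, e₄, e₆}
⟦under e₇⟧ = {x : ⟨x, e₇⟩ ∈ ⟦under⟧} = {e₂, e₃, e₅, e₇}
⟦nurse⟧ = {e₀, e₁, e₂, e₃, e₄, e₅, e₆}
… ∩ ⟦on e₁⟧ = {e₀, e₁, e₂, e₃, e₄, e₅, e₆} ∩ {e₀, e₃, e₄, e₆} = {e₀, e₃, e₄, e₆}
… ∩ ⟦under e₇⟧ = {e₀, e₃, e₄, e₆} ∩ {e₂, e₃, e₅, e₇} = {e₃}
… ∩ ⟦foreign⟧ = {e₃} ∩ {e₃, e₇} = {e₃}
… ∩ ⟦hidden⟧ = {e₃} ∩ {e₀, e₃, e₆, e₇} = {e₃}
So ⟦foreign hidden nurse on e₁ under e₇⟧ = {e₃}.

{e₃}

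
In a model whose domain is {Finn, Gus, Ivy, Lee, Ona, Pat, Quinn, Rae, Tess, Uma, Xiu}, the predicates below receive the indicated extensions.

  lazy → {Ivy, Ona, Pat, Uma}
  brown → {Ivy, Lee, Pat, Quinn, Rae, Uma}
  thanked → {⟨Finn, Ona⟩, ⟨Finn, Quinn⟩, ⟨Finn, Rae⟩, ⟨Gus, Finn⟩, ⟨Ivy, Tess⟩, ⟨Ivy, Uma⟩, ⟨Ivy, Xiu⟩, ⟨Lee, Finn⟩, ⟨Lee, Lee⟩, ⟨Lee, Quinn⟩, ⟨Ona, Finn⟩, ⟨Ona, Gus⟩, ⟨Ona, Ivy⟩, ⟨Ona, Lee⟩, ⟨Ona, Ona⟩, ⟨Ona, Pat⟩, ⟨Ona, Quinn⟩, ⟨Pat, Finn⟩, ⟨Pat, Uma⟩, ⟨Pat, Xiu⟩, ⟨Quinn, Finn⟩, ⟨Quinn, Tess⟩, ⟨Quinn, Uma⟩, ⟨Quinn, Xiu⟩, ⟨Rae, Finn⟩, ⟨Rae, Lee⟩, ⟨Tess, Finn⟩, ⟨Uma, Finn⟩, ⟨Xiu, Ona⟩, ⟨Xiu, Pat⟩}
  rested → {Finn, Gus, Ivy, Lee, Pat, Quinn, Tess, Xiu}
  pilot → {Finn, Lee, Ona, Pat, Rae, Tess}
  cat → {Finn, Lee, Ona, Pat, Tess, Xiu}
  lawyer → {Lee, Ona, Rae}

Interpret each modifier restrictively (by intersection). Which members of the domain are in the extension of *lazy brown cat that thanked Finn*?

{Pat}

⟦that thanked Finn⟧ = {x : ⟨x, Finn⟩ ∈ ⟦thanked⟧} = {Gus, Lee, Ona, Pat, Quinn, Rae, Tess, Uma}
⟦cat⟧ = {Finn, Lee, Ona, Pat, Tess, Xiu}
… ∩ ⟦that thanked Finn⟧ = {Finn, Lee, Ona, Pat, Tess, Xiu} ∩ {Gus, Lee, Ona, Pat, Quinn, Rae, Tess, Uma} = {Lee, Ona, Pat, Tess}
… ∩ ⟦lazy⟧ = {Lee, Ona, Pat, Tess} ∩ {Ivy, Ona, Pat, Uma} = {Ona, Pat}
… ∩ ⟦brown⟧ = {Ona, Pat} ∩ {Ivy, Lee, Pat, Quinn, Rae, Uma} = {Pat}
So ⟦lazy brown cat that thanked Finn⟧ = {Pat}.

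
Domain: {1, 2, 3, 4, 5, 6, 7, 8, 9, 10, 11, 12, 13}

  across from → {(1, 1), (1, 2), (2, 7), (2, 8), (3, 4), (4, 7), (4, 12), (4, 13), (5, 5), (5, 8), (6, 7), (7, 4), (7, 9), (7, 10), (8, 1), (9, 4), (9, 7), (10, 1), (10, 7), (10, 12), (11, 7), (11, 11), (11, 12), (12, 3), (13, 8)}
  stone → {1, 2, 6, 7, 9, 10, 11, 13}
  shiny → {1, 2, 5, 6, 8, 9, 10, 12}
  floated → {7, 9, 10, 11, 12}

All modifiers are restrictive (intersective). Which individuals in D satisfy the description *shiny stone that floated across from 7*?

{9, 10}

⟦that floated⟧ = ⟦floated⟧ = {7, 9, 10, 11, 12}
⟦across from 7⟧ = {x : ⟨x, 7⟩ ∈ ⟦across from⟧} = {2, 4, 6, 9, 10, 11}
⟦stone⟧ = {1, 2, 6, 7, 9, 10, 11, 13}
… ∩ ⟦that floated⟧ = {1, 2, 6, 7, 9, 10, 11, 13} ∩ {7, 9, 10, 11, 12} = {7, 9, 10, 11}
… ∩ ⟦across from 7⟧ = {7, 9, 10, 11} ∩ {2, 4, 6, 9, 10, 11} = {9, 10, 11}
… ∩ ⟦shiny⟧ = {9, 10, 11} ∩ {1, 2, 5, 6, 8, 9, 10, 12} = {9, 10}
So ⟦shiny stone that floated across from 7⟧ = {9, 10}.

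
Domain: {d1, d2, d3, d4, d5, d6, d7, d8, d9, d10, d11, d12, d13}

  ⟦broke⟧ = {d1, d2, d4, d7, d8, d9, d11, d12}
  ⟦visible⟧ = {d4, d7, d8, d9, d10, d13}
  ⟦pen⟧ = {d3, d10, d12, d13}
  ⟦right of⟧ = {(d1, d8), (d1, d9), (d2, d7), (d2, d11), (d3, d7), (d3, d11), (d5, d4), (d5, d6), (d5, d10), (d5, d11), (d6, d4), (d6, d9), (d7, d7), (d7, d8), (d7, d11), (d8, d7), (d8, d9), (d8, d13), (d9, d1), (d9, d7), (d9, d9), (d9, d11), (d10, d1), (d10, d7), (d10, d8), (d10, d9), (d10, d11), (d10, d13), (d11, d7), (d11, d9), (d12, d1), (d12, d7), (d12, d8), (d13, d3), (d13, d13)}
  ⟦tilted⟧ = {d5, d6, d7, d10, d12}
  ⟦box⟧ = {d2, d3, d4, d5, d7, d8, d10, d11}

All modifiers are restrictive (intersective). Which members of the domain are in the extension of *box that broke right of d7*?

{d2, d7, d8, d11}

⟦that broke⟧ = ⟦broke⟧ = {d1, d2, d4, d7, d8, d9, d11, d12}
⟦right of d7⟧ = {x : ⟨x, d7⟩ ∈ ⟦right of⟧} = {d2, d3, d7, d8, d9, d10, d11, d12}
⟦box⟧ = {d2, d3, d4, d5, d7, d8, d10, d11}
… ∩ ⟦that broke⟧ = {d2, d3, d4, d5, d7, d8, d10, d11} ∩ {d1, d2, d4, d7, d8, d9, d11, d12} = {d2, d4, d7, d8, d11}
… ∩ ⟦right of d7⟧ = {d2, d4, d7, d8, d11} ∩ {d2, d3, d7, d8, d9, d10, d11, d12} = {d2, d7, d8, d11}
So ⟦box that broke right of d7⟧ = {d2, d7, d8, d11}.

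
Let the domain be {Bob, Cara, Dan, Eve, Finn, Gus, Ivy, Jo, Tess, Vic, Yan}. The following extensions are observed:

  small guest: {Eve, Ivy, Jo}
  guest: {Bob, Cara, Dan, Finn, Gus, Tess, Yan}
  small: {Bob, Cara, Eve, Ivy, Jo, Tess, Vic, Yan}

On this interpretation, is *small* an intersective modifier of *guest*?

no

⟦small⟧ ∩ ⟦guest⟧ = {Bob, Cara, Eve, Ivy, Jo, Tess, Vic, Yan} ∩ {Bob, Cara, Dan, Finn, Gus, Tess, Yan} = {Bob, Cara, Tess, Yan}
Observed ⟦small guest⟧ = {Eve, Ivy, Jo}.
These differ, so the modifier is not intersective in this model.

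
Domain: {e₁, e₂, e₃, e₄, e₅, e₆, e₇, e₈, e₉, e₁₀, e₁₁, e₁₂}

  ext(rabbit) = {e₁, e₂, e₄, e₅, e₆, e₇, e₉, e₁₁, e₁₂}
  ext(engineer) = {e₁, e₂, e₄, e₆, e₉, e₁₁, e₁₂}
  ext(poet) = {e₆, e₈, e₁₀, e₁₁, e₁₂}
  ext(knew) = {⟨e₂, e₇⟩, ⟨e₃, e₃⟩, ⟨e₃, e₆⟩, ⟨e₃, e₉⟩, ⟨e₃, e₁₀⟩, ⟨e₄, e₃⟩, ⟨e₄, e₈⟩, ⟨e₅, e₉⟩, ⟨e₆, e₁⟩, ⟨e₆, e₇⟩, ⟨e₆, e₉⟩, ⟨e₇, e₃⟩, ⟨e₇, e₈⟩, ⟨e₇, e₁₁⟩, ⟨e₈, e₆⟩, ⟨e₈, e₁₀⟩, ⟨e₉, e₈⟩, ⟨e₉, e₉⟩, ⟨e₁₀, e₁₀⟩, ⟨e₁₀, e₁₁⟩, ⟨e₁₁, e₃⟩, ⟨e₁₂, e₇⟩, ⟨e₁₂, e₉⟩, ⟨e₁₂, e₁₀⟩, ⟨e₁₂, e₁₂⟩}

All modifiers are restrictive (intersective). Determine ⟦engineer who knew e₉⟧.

⟦who knew e₉⟧ = {x : ⟨x, e₉⟩ ∈ ⟦knew⟧} = {e₃, e₅, e₆, e₉, e₁₂}
⟦engineer⟧ = {e₁, e₂, e₄, e₆, e₉, e₁₁, e₁₂}
… ∩ ⟦who knew e₉⟧ = {e₁, e₂, e₄, e₆, e₉, e₁₁, e₁₂} ∩ {e₃, e₅, e₆, e₉, e₁₂} = {e₆, e₉, e₁₂}
So ⟦engineer who knew e₉⟧ = {e₆, e₉, e₁₂}.

{e₆, e₉, e₁₂}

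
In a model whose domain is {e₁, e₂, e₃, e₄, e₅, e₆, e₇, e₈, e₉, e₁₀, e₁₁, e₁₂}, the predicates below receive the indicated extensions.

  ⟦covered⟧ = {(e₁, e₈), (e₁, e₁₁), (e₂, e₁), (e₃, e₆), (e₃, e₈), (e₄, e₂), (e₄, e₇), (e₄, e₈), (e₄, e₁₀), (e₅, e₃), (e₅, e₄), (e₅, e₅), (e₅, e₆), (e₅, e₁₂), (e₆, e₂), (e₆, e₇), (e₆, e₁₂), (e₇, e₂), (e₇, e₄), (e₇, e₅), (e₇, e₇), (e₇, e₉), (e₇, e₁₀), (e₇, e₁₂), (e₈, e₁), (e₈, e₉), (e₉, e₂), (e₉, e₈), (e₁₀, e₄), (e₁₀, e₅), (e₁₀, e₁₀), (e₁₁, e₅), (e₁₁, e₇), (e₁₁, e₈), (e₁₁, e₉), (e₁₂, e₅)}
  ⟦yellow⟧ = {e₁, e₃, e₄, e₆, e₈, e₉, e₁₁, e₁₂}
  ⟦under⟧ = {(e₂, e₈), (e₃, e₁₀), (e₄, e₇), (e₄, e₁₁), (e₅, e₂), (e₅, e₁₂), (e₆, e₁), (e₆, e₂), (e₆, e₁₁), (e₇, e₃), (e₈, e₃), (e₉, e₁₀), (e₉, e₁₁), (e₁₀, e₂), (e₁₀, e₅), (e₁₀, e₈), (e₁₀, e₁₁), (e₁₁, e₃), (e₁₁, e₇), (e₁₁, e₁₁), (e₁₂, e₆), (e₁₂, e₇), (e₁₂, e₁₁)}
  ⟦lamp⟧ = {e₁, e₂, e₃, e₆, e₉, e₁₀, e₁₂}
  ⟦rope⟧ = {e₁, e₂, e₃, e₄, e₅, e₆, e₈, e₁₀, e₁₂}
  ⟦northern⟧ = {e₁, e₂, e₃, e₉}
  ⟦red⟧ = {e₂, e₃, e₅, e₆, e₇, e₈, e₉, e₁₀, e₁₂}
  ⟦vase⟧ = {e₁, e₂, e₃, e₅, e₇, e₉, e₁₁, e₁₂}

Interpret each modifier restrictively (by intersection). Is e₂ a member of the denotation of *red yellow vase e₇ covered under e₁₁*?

⟦e₇ covered⟧ = {x : ⟨e₇, x⟩ ∈ ⟦covered⟧} = {e₂, e₄, e₅, e₇, e₉, e₁₀, e₁₂}
⟦under e₁₁⟧ = {x : ⟨x, e₁₁⟩ ∈ ⟦under⟧} = {e₄, e₆, e₉, e₁₀, e₁₁, e₁₂}
⟦vase⟧ = {e₁, e₂, e₃, e₅, e₇, e₉, e₁₁, e₁₂}
… ∩ ⟦e₇ covered⟧ = {e₁, e₂, e₃, e₅, e₇, e₉, e₁₁, e₁₂} ∩ {e₂, e₄, e₅, e₇, e₉, e₁₀, e₁₂} = {e₂, e₅, e₇, e₉, e₁₂}
… ∩ ⟦under e₁₁⟧ = {e₂, e₅, e₇, e₉, e₁₂} ∩ {e₄, e₆, e₉, e₁₀, e₁₁, e₁₂} = {e₉, e₁₂}
… ∩ ⟦red⟧ = {e₉, e₁₂} ∩ {e₂, e₃, e₅, e₆, e₇, e₈, e₉, e₁₀, e₁₂} = {e₉, e₁₂}
… ∩ ⟦yellow⟧ = {e₉, e₁₂} ∩ {e₁, e₃, e₄, e₆, e₈, e₉, e₁₁, e₁₂} = {e₉, e₁₂}
⟦red yellow vase e₇ covered under e₁₁⟧ = {e₉, e₁₂}; e₂ ∉ this set.

no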